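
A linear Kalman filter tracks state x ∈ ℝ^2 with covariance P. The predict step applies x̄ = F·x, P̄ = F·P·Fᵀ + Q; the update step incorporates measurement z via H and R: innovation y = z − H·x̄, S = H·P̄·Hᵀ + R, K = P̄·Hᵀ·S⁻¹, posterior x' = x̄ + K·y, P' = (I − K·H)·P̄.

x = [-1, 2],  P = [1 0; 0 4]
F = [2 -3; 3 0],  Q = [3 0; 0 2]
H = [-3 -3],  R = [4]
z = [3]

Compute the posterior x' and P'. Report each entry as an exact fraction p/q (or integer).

x̄ = F·x = [-8, -3]
P̄ = F·P·Fᵀ + Q = [43 6; 6 11]
y = z − H·x̄ = [-30]
S = H·P̄·Hᵀ + R = [598]
K = P̄·Hᵀ·S⁻¹ = [-147/598; -51/598]
x' = x̄ + K·y = [-187/299, -132/299]
P' = (I − K·H)·P̄ = [4105/598 -3909/598; -3909/598 3977/598]

x' = [-187/299, -132/299]
P' = [4105/598 -3909/598; -3909/598 3977/598]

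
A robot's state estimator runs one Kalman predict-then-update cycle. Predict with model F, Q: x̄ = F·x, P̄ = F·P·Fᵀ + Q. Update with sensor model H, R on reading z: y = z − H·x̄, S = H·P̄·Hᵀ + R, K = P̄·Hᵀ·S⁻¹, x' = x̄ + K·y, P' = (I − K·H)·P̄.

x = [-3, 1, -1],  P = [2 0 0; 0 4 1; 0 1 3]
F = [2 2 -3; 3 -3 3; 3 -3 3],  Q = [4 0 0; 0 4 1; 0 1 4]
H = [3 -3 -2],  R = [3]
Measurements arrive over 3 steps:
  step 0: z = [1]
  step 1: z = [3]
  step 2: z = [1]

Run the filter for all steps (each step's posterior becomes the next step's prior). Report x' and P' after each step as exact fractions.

step 0: x' = [-20428/2749, -12764/2749, -12977/2749], P' = [56206/2749 33873/2749 33126/2749; 33873/2749 23382/2749 16338/2749; 33126/2749 16338/2749 25779/2749]
step 1: x' = [-163136901/15033733, -106770975/15033733, -9766182/1366703], P' = [1296124175/15033733 777772425/15033733 70662075/1366703; 777772425/15033733 482957649/15033733 40598898/1366703; 70662075/1366703 40598898/1366703 45490524/1366703]
step 2: x' = [-1210907456763/199374438673, -765345793823/199374438673, -770713633670/199374438673], P' = [29488458767631/199374438673 17684636398776/199374438673 17726830707789/199374438673; 17684636398776/199374438673 10821037503807/199374438673 10367882497119/199374438673; 17726830707789/199374438673 10367882497119/199374438673 11110838818872/199374438673]

step 0: x̄ = F·x = [-1, -15, -15]
step 0: P̄ = F·P·Fᵀ + Q = [43 -24 -24; -24 67 64; -24 64 67]
step 0: y = z − H·x̄ = [-71]
step 0: S = H·P̄·Hᵀ + R = [2749]
step 0: K = P̄·Hᵀ·S⁻¹ = [249/2749; -401/2749; -398/2749]
step 0: x' = x̄ + K·y = [-20428/2749, -12764/2749, -12977/2749]
step 0: P' = (I − K·H)·P̄ = [56206/2749 33873/2749 33126/2749; 33873/2749 23382/2749 16338/2749; 33126/2749 16338/2749 25779/2749]
step 1: x̄ = F·x = [-27453/2749, -61923/2749, -61923/2749]
step 1: P̄ = F·P·Fᵀ + Q = [238775/2749 110625/2749 110625/2749; 110625/2749 651769/2749 643522/2749; 110625/2749 643522/2749 651769/2749]
step 1: y = z − H·x̄ = [-219009/2749]
step 1: S = H·P̄·Hᵀ + R = [15033733/2749]
step 1: K = P̄·Hᵀ·S⁻¹ = [163200/15033733; -2910476/15033733; -263839/1366703]
step 1: x' = x̄ + K·y = [-163136901/15033733, -106770975/15033733, -9766182/1366703]
step 1: P' = (I − K·H)·P̄ = [1296124175/15033733 777772425/15033733 70662075/1366703; 777772425/15033733 482957649/15033733 40598898/1366703; 70662075/1366703 40598898/1366703 45490524/1366703]
step 2: x̄ = F·x = [-217531746/15033733, -491381784/15033733, -491381784/15033733]
step 2: P̄ = F·P·Fᵀ + Q = [3215755068/15033733 4742406975/15033733 4742406975/15033733; 4742406975/15033733 12528038620/15033733 12482937421/15033733; 4742406975/15033733 12482937421/15033733 12528038620/15033733]
step 2: y = z − H·x̄ = [-1789279949/15033733]
step 2: S = H·P̄·Hᵀ + R = [199374438673/15033733]
step 2: K = P̄·Hᵀ·S⁻¹ = [-14064769671/199374438673; -48322769777/199374438673; -48277668578/199374438673]
step 2: x' = x̄ + K·y = [-1210907456763/199374438673, -765345793823/199374438673, -770713633670/199374438673]
step 2: P' = (I − K·H)·P̄ = [29488458767631/199374438673 17684636398776/199374438673 17726830707789/199374438673; 17684636398776/199374438673 10821037503807/199374438673 10367882497119/199374438673; 17726830707789/199374438673 10367882497119/199374438673 11110838818872/199374438673]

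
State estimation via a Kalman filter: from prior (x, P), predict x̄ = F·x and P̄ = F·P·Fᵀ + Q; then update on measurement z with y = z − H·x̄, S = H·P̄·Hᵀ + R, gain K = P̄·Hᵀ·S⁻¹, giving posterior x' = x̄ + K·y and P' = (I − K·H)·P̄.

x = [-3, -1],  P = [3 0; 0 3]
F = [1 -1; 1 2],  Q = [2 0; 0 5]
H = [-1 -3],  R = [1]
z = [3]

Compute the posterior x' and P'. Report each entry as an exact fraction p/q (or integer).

x' = [-356/171, -1/3]
P' = [1367/171 -8/3; -8/3 1]

x̄ = F·x = [-2, -5]
P̄ = F·P·Fᵀ + Q = [8 -3; -3 20]
y = z − H·x̄ = [-14]
S = H·P̄·Hᵀ + R = [171]
K = P̄·Hᵀ·S⁻¹ = [1/171; -1/3]
x' = x̄ + K·y = [-356/171, -1/3]
P' = (I − K·H)·P̄ = [1367/171 -8/3; -8/3 1]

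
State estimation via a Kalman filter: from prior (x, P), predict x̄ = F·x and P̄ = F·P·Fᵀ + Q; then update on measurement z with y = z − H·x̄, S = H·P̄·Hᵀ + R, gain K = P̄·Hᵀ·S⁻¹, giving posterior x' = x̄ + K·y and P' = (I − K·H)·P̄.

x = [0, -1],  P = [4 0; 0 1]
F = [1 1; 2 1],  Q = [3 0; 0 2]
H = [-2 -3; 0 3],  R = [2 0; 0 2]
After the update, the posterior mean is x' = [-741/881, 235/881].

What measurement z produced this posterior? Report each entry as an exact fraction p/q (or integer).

z = [1, 1]

x̄ = F·x = [-1, -1]
P̄ = F·P·Fᵀ + Q = [8 9; 9 19]
S = H·P̄·Hᵀ + R = [313 -225; -225 173]
K = P̄·Hᵀ·S⁻¹ = [-341/881 -306/881; -75/1762 483/1762]
x' − x̄ = [140/881, 1116/881] = K·y
y = (KᵀK)⁻¹·Kᵀ·(x' − x̄) = [-4, 4]
z = y + H·x̄ = [-4, 4] + [5, -3] = [1, 1]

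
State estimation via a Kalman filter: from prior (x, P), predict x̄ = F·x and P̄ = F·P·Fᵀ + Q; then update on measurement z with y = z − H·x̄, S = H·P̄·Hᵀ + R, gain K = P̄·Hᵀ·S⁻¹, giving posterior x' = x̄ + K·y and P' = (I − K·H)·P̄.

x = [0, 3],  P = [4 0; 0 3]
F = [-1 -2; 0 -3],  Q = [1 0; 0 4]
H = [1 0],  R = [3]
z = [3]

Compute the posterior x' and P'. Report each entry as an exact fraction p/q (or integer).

x' = [33/20, -9/10]
P' = [51/20 27/10; 27/10 74/5]

x̄ = F·x = [-6, -9]
P̄ = F·P·Fᵀ + Q = [17 18; 18 31]
y = z − H·x̄ = [9]
S = H·P̄·Hᵀ + R = [20]
K = P̄·Hᵀ·S⁻¹ = [17/20; 9/10]
x' = x̄ + K·y = [33/20, -9/10]
P' = (I − K·H)·P̄ = [51/20 27/10; 27/10 74/5]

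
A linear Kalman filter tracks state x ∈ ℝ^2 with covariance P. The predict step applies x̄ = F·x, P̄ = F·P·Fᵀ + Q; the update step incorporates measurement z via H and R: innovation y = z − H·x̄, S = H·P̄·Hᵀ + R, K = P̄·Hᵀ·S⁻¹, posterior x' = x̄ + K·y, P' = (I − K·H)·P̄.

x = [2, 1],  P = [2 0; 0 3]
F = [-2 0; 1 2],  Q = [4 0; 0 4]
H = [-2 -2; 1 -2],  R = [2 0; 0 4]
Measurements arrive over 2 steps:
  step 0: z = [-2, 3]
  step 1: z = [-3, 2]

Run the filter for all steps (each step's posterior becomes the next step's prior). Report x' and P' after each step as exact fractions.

step 0: x' = [1311/970, -221/485], P' = [306/485 -152/485; -152/485 234/485]
step 1: x' = [56377/45439, 6297/90878], P' = [26770/45439 -12596/45439; -12596/45439 20178/45439]

step 0: x̄ = F·x = [-4, 4]
step 0: P̄ = F·P·Fᵀ + Q = [12 -4; -4 18]
step 0: y = z − H·x̄ = [-2, 15]
step 0: S = H·P̄·Hᵀ + R = [90 40; 40 104]
step 0: K = P̄·Hᵀ·S⁻¹ = [-154/485 61/194; -82/485 -31/97]
step 0: x' = x̄ + K·y = [1311/970, -221/485]
step 0: P' = (I − K·H)·P̄ = [306/485 -152/485; -152/485 234/485]
step 1: x̄ = F·x = [-1311/485, 427/970]
step 1: P̄ = F·P·Fᵀ + Q = [3164/485 -4/485; -4/485 2574/485]
step 1: y = z − H·x̄ = [-730/97, 2708/485]
step 1: S = H·P̄·Hᵀ + R = [4778/97 792/97; 792/97 15416/485]
step 1: K = P̄·Hᵀ·S⁻¹ = [-14174/45439 25981/90878; -7582/45439 -13238/45439]
step 1: x' = x̄ + K·y = [56377/45439, 6297/90878]
step 1: P' = (I − K·H)·P̄ = [26770/45439 -12596/45439; -12596/45439 20178/45439]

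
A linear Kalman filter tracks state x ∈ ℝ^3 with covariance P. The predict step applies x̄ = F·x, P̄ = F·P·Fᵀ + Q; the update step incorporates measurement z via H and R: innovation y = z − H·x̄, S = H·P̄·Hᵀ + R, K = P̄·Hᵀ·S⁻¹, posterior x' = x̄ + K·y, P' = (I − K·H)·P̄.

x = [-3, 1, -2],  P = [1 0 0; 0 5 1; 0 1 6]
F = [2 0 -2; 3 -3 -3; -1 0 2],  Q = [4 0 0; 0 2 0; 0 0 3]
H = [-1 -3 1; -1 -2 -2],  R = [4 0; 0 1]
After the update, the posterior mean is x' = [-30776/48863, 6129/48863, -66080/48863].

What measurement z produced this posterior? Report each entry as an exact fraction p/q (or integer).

x̄ = F·x = [-2, -6, -1]
P̄ = F·P·Fᵀ + Q = [32 48 -26; 48 128 -45; -26 -45 28]
S = H·P̄·Hᵀ + R = [1826 778; 778 385]
K = P̄·Hᵀ·S⁻¹ = [-9321/48863 9190/48863; -17153/97726 -9829/48863; 26085/97726 -18741/48863]
x' − x̄ = [66950/48863, 299307/48863, -17217/48863] = K·y
y = (KᵀK)⁻¹·Kᵀ·(x' − x̄) = [-20, -13]
z = y + H·x̄ = [-20, -13] + [19, 16] = [-1, 3]

z = [-1, 3]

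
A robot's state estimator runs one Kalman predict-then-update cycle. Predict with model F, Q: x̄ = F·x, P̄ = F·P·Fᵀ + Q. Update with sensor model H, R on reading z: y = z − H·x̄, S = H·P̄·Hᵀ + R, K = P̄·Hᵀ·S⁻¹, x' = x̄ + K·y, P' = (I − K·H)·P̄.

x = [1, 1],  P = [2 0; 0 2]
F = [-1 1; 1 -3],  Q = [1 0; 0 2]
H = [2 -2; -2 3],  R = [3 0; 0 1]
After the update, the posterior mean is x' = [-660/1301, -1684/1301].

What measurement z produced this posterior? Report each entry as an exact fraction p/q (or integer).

x̄ = F·x = [0, -2]
P̄ = F·P·Fᵀ + Q = [5 -8; -8 22]
S = H·P̄·Hᵀ + R = [175 -232; -232 315]
K = P̄·Hᵀ·S⁻¹ = [302/1301 82/1301; 124/1301 430/1301]
x' − x̄ = [-660/1301, 918/1301] = K·y
y = (KᵀK)⁻¹·Kᵀ·(x' − x̄) = [-3, 3]
z = y + H·x̄ = [-3, 3] + [4, -6] = [1, -3]

z = [1, -3]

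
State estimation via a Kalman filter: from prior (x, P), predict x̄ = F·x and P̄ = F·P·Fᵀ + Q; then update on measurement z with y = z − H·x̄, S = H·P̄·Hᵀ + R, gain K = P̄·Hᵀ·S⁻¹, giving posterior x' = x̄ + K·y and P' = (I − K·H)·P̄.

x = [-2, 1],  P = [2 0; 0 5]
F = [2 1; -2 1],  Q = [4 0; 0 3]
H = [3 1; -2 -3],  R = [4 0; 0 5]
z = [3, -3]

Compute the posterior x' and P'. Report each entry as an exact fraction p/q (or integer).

x' = [699/1306, 1105/1306]
P' = [11123/14366 -10317/14366; -10317/14366 16363/14366]

x̄ = F·x = [-3, 5]
P̄ = F·P·Fᵀ + Q = [17 -3; -3 16]
y = z − H·x̄ = [7, 6]
S = H·P̄·Hᵀ + R = [155 -117; -117 181]
K = P̄·Hᵀ·S⁻¹ = [5763/14366 1741/14366; -3647/14366 -5691/14366]
x' = x̄ + K·y = [699/1306, 1105/1306]
P' = (I − K·H)·P̄ = [11123/14366 -10317/14366; -10317/14366 16363/14366]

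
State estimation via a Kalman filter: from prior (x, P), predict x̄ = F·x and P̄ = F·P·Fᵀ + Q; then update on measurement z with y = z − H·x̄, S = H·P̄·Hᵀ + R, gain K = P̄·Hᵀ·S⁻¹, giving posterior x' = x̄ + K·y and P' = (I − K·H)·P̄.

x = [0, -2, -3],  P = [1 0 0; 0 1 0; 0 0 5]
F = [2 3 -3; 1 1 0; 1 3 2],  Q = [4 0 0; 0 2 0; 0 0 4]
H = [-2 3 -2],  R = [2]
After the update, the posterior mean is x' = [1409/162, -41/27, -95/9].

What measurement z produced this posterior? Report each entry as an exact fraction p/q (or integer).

z = [-1]

x̄ = F·x = [3, -2, -12]
P̄ = F·P·Fᵀ + Q = [62 5 -19; 5 4 4; -19 4 34]
S = H·P̄·Hᵀ + R = [162]
K = P̄·Hᵀ·S⁻¹ = [-71/162; -1/27; -1/9]
x' − x̄ = [923/162, 13/27, 13/9] = K·y
y = (KᵀK)⁻¹·Kᵀ·(x' − x̄) = [-13]
z = y + H·x̄ = [-13] + [12] = [-1]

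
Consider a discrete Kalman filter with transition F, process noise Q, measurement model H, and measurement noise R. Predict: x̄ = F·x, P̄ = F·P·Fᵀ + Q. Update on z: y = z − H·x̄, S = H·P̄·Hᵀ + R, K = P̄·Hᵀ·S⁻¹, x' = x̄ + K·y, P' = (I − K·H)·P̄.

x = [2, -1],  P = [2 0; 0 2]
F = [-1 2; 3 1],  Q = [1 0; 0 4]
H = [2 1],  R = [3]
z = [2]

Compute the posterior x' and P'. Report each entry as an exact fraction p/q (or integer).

x' = [-152/63, 415/63]
P' = [293/63 -526/63; -526/63 1112/63]

x̄ = F·x = [-4, 5]
P̄ = F·P·Fᵀ + Q = [11 -2; -2 24]
y = z − H·x̄ = [5]
S = H·P̄·Hᵀ + R = [63]
K = P̄·Hᵀ·S⁻¹ = [20/63; 20/63]
x' = x̄ + K·y = [-152/63, 415/63]
P' = (I − K·H)·P̄ = [293/63 -526/63; -526/63 1112/63]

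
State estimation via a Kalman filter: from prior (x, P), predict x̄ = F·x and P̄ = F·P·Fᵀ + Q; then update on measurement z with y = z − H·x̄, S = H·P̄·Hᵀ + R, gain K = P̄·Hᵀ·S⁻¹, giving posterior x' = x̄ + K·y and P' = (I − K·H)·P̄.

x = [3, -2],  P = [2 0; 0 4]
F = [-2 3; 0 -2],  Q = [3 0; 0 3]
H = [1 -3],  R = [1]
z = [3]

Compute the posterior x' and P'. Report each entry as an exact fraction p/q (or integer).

x' = [-381/121, -245/121]
P' = [2900/363 309/121; 309/121 112/121]

x̄ = F·x = [-12, 4]
P̄ = F·P·Fᵀ + Q = [47 -24; -24 19]
y = z − H·x̄ = [27]
S = H·P̄·Hᵀ + R = [363]
K = P̄·Hᵀ·S⁻¹ = [119/363; -27/121]
x' = x̄ + K·y = [-381/121, -245/121]
P' = (I − K·H)·P̄ = [2900/363 309/121; 309/121 112/121]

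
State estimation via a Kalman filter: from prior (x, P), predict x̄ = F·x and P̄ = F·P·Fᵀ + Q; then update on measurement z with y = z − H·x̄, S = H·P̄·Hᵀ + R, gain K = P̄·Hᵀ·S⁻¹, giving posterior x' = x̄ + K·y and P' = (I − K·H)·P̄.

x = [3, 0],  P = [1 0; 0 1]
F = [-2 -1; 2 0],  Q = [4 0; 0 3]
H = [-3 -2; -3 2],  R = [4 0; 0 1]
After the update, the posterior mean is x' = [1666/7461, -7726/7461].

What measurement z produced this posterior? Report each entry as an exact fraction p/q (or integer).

z = [2, -3]

x̄ = F·x = [-6, 6]
P̄ = F·P·Fᵀ + Q = [9 -4; -4 7]
S = H·P̄·Hᵀ + R = [65 53; 53 158]
K = P̄·Hᵀ·S⁻¹ = [-1147/7461 -1268/7461; -1694/7461 1796/7461]
x' − x̄ = [46432/7461, -52492/7461] = K·y
y = (KᵀK)⁻¹·Kᵀ·(x' − x̄) = [-4, -33]
z = y + H·x̄ = [-4, -33] + [6, 30] = [2, -3]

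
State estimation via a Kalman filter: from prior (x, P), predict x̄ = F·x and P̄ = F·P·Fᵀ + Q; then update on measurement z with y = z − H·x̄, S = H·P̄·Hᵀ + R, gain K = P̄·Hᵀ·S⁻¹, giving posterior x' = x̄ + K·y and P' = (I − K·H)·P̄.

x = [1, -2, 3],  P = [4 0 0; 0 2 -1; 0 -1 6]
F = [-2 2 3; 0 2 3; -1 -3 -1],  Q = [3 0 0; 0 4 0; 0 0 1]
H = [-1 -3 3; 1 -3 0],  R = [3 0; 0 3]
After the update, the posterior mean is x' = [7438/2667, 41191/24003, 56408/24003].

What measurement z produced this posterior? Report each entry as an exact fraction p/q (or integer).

x̄ = F·x = [3, 5, 2]
P̄ = F·P·Fᵀ + Q = [69 50 -11; 50 54 -19; -11 -19 23]
S = H·P̄·Hᵀ + R = [1473 555; 555 258]
K = P̄·Hᵀ·S⁻¹ = [-743/2667 761/2667; -2414/24003 -5227/24003; 3272/24003 -2759/24003]
x' − x̄ = [-563/2667, -78824/24003, 8402/24003] = K·y
y = (KᵀK)⁻¹·Kᵀ·(x' − x̄) = [11, 10]
z = y + H·x̄ = [11, 10] + [-12, -12] = [-1, -2]

z = [-1, -2]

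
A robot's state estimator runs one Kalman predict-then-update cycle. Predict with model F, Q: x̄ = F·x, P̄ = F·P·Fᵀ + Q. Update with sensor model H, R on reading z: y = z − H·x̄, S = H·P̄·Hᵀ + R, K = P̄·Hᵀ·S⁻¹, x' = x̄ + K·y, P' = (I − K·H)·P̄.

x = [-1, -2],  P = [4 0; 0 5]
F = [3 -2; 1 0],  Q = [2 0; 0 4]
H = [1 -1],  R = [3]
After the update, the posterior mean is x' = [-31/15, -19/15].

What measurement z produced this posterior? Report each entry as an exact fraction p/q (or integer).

z = [-1]

x̄ = F·x = [1, -1]
P̄ = F·P·Fᵀ + Q = [58 12; 12 8]
S = H·P̄·Hᵀ + R = [45]
K = P̄·Hᵀ·S⁻¹ = [46/45; 4/45]
x' − x̄ = [-46/15, -4/15] = K·y
y = (KᵀK)⁻¹·Kᵀ·(x' − x̄) = [-3]
z = y + H·x̄ = [-3] + [2] = [-1]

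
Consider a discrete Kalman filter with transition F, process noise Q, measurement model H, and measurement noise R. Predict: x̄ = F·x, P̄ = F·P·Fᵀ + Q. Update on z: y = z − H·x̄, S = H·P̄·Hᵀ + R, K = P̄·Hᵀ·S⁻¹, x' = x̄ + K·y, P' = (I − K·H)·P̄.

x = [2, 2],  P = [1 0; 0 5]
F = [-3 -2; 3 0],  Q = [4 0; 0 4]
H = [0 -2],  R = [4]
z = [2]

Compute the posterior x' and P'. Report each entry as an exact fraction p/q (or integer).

x' = [-11/2, -1/2]
P' = [381/14 -9/14; -9/14 13/14]

x̄ = F·x = [-10, 6]
P̄ = F·P·Fᵀ + Q = [33 -9; -9 13]
y = z − H·x̄ = [14]
S = H·P̄·Hᵀ + R = [56]
K = P̄·Hᵀ·S⁻¹ = [9/28; -13/28]
x' = x̄ + K·y = [-11/2, -1/2]
P' = (I − K·H)·P̄ = [381/14 -9/14; -9/14 13/14]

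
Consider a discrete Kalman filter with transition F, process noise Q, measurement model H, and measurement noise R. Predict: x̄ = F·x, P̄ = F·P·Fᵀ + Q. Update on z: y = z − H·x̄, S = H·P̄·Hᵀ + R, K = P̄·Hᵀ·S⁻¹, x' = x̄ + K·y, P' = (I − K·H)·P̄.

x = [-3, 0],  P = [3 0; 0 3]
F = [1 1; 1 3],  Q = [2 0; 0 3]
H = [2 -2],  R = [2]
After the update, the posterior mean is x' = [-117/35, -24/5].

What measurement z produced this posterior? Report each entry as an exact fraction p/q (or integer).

x̄ = F·x = [-3, -3]
P̄ = F·P·Fᵀ + Q = [8 12; 12 33]
S = H·P̄·Hᵀ + R = [70]
K = P̄·Hᵀ·S⁻¹ = [-4/35; -3/5]
x' − x̄ = [-12/35, -9/5] = K·y
y = (KᵀK)⁻¹·Kᵀ·(x' − x̄) = [3]
z = y + H·x̄ = [3] + [0] = [3]

z = [3]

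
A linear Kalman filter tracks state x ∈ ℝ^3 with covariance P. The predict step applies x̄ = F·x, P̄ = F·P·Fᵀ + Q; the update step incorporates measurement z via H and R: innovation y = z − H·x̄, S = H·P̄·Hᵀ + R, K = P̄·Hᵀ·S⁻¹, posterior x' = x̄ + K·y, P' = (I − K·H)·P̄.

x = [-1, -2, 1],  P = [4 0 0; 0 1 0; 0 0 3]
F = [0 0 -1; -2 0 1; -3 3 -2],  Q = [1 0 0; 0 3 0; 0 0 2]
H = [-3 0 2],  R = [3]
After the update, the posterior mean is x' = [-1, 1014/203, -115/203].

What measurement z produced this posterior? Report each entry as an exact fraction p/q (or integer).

z = [2]

x̄ = F·x = [-1, 3, -5]
P̄ = F·P·Fᵀ + Q = [4 -3 6; -3 22 18; 6 18 59]
S = H·P̄·Hᵀ + R = [203]
K = P̄·Hᵀ·S⁻¹ = [0; 45/203; 100/203]
x' − x̄ = [0, 405/203, 900/203] = K·y
y = (KᵀK)⁻¹·Kᵀ·(x' − x̄) = [9]
z = y + H·x̄ = [9] + [-7] = [2]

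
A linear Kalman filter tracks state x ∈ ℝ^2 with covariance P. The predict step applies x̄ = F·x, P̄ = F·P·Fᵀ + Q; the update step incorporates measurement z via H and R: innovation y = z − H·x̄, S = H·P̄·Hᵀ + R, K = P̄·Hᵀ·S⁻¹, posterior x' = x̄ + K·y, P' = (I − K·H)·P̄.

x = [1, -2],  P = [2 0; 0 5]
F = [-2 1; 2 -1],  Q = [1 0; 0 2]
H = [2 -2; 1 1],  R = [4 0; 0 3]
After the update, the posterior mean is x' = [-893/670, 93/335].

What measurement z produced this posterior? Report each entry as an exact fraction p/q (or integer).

x̄ = F·x = [-4, 4]
P̄ = F·P·Fᵀ + Q = [14 -13; -13 15]
S = H·P̄·Hᵀ + R = [224 -2; -2 6]
K = P̄·Hᵀ·S⁻¹ = [163/670 83/335; -83/335 84/335]
x' − x̄ = [1787/670, -1247/335] = K·y
y = (KᵀK)⁻¹·Kᵀ·(x' − x̄) = [13, -2]
z = y + H·x̄ = [13, -2] + [-16, 0] = [-3, -2]

z = [-3, -2]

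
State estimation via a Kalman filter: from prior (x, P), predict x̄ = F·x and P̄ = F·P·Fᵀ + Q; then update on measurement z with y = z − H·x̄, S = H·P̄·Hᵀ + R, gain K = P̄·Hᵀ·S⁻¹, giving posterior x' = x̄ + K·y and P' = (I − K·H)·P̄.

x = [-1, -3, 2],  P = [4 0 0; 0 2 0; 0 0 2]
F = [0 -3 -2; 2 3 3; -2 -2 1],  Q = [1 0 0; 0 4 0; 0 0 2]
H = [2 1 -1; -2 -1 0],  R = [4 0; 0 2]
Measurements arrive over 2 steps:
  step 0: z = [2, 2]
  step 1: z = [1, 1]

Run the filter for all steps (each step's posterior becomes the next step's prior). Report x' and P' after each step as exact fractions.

step 0: x̄ = F·x = [5, -5, 10]
step 0: P̄ = F·P·Fᵀ + Q = [27 -30 8; -30 56 -22; 8 -22 28]
step 0: y = z − H·x̄ = [7, 7]
step 0: S = H·P̄·Hᵀ + R = [88 -50; -50 46]
step 0: K = P̄·Hᵀ·S⁻¹ = [-116/387 -328/387; 257/387 313/387; -316/387 -293/387]
step 0: x' = x̄ + K·y = [-391/129, 685/129, -131/129]
step 0: P' = (I − K·H)·P̄ = [4433/387 -8210/387 1120/387; -8210/387 15794/387 -1654/387; 1120/387 -1654/387 1850/387]
step 1: x̄ = F·x = [-1793/129, 880/129, -719/129]
step 1: P̄ = F·P·Fᵀ + Q = [130085/387 -83656/387 44630/387; -83656/387 63224/387 -24364/387; 44630/387 -24364/387 19988/387]
step 1: y = z − H·x̄ = [2116/129, -859/43]
step 1: S = H·P̄·Hᵀ + R = [140684/387 -61348/129; -61348/129 27746/43]
step 1: K = P̄·Hᵀ·S⁻¹ = [9624/27101 -36191/81303; -80903/135505 -9434/406515; -78549/135505 -279322/406515]
step 1: x' = x̄ + K·y = [66520/81303, -1019594/406515, -551167/406515]
step 1: P' = (I − K·H)·P̄ = [982759/81303 -1893136/81303 -43106/81303; -1893136/81303 18950228/406515 989704/406515; -43106/81303 989704/406515 1501232/406515]

step 0: x' = [-391/129, 685/129, -131/129], P' = [4433/387 -8210/387 1120/387; -8210/387 15794/387 -1654/387; 1120/387 -1654/387 1850/387]
step 1: x' = [66520/81303, -1019594/406515, -551167/406515], P' = [982759/81303 -1893136/81303 -43106/81303; -1893136/81303 18950228/406515 989704/406515; -43106/81303 989704/406515 1501232/406515]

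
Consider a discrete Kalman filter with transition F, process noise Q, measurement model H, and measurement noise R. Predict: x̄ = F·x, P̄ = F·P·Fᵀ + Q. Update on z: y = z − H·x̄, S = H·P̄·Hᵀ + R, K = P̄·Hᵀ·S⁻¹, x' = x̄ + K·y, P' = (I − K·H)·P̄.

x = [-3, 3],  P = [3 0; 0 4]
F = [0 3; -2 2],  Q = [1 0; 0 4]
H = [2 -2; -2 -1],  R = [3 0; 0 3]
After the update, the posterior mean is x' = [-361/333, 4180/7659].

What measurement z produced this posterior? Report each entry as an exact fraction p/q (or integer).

z = [-3, 2]

x̄ = F·x = [9, 12]
P̄ = F·P·Fᵀ + Q = [37 24; 24 32]
S = H·P̄·Hᵀ + R = [87 -36; -36 279]
K = P̄·Hᵀ·S⁻¹ = [6/37 -110/333; -272/851 -2512/7659]
x' − x̄ = [-3358/333, -87728/7659] = K·y
y = (KᵀK)⁻¹·Kᵀ·(x' − x̄) = [3, 32]
z = y + H·x̄ = [3, 32] + [-6, -30] = [-3, 2]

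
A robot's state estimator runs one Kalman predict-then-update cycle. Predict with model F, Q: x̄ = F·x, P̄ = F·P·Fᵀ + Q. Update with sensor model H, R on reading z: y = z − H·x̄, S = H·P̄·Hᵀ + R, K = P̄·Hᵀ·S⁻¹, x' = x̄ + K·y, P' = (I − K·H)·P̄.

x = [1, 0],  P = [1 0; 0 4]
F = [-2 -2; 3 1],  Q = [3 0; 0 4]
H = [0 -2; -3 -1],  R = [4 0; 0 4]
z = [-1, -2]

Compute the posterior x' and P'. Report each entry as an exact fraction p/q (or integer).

x̄ = F·x = [-2, 3]
P̄ = F·P·Fᵀ + Q = [23 -14; -14 17]
y = z − H·x̄ = [5, -5]
S = H·P̄·Hᵀ + R = [72 -50; -50 144]
K = P̄·Hᵀ·S⁻¹ = [641/3934 -640/1967; -1823/3934 25/1967]
x' = x̄ + K·y = [1737/3934, 2437/3934]
P' = (I − K·H)·P̄ = [1067/1967 -641/1967; -641/1967 1823/1967]

x' = [1737/3934, 2437/3934]
P' = [1067/1967 -641/1967; -641/1967 1823/1967]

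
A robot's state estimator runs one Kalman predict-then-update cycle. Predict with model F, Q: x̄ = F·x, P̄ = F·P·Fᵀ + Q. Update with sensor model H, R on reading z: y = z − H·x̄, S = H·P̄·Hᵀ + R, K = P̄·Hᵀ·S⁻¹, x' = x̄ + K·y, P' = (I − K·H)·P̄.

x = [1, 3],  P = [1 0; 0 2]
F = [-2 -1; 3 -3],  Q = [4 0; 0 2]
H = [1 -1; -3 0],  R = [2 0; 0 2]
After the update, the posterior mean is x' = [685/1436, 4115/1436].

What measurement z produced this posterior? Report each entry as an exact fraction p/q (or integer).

z = [-3, -2]

x̄ = F·x = [-5, -6]
P̄ = F·P·Fᵀ + Q = [10 0; 0 29]
S = H·P̄·Hᵀ + R = [41 -30; -30 92]
K = P̄·Hᵀ·S⁻¹ = [5/718 -465/1436; -667/718 -435/1436]
x' − x̄ = [7865/1436, 12731/1436] = K·y
y = (KᵀK)⁻¹·Kᵀ·(x' − x̄) = [-4, -17]
z = y + H·x̄ = [-4, -17] + [1, 15] = [-3, -2]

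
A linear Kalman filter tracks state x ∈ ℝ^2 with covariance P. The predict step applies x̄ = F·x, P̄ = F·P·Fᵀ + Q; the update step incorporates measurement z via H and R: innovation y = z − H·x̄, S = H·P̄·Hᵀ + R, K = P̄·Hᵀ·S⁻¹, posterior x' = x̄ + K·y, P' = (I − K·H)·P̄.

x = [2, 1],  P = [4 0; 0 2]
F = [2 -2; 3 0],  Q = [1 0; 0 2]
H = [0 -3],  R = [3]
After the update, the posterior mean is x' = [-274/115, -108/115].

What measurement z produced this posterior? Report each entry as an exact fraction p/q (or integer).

z = [3]

x̄ = F·x = [2, 6]
P̄ = F·P·Fᵀ + Q = [25 24; 24 38]
S = H·P̄·Hᵀ + R = [345]
K = P̄·Hᵀ·S⁻¹ = [-24/115; -38/115]
x' − x̄ = [-504/115, -798/115] = K·y
y = (KᵀK)⁻¹·Kᵀ·(x' − x̄) = [21]
z = y + H·x̄ = [21] + [-18] = [3]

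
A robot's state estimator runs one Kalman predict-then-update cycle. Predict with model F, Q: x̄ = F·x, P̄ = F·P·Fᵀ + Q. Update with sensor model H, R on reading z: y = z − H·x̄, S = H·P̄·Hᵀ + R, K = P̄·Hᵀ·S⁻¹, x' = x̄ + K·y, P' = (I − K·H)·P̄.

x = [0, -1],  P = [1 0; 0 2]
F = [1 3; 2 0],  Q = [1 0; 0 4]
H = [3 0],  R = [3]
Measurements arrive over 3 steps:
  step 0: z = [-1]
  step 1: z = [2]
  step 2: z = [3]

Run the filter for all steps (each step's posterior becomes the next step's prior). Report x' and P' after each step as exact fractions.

step 0: x̄ = F·x = [-3, 0]
step 0: P̄ = F·P·Fᵀ + Q = [20 2; 2 8]
step 0: y = z − H·x̄ = [8]
step 0: S = H·P̄·Hᵀ + R = [183]
step 0: K = P̄·Hᵀ·S⁻¹ = [20/61; 2/61]
step 0: x' = x̄ + K·y = [-23/61, 16/61]
step 0: P' = (I − K·H)·P̄ = [20/61 2/61; 2/61 476/61]
step 1: x̄ = F·x = [25/61, -46/61]
step 1: P̄ = F·P·Fᵀ + Q = [4377/61 52/61; 52/61 324/61]
step 1: y = z − H·x̄ = [47/61]
step 1: S = H·P̄·Hᵀ + R = [39576/61]
step 1: K = P̄·Hᵀ·S⁻¹ = [4377/13192; 13/3298]
step 1: x' = x̄ + K·y = [8779/13192, -2477/3298]
step 1: P' = (I − K·H)·P̄ = [4377/13192 13/3298; 13/3298 8742/1649]
step 2: x̄ = F·x = [-20945/13192, 8779/6596]
step 2: P̄ = F·P·Fᵀ + Q = [647305/13192 4533/6596; 4533/6596 17569/3298]
step 2: y = z − H·x̄ = [102411/13192]
step 2: S = H·P̄·Hᵀ + R = [5865321/13192]
step 2: K = P̄·Hᵀ·S⁻¹ = [647305/1955107; 9066/1955107]
step 2: x' = x̄ + K·y = [1920970/1955107, 2672546/1955107]
step 2: P' = (I − K·H)·P̄ = [647305/1955107 9066/1955107; 9066/1955107 10396492/1955107]

step 0: x' = [-23/61, 16/61], P' = [20/61 2/61; 2/61 476/61]
step 1: x' = [8779/13192, -2477/3298], P' = [4377/13192 13/3298; 13/3298 8742/1649]
step 2: x' = [1920970/1955107, 2672546/1955107], P' = [647305/1955107 9066/1955107; 9066/1955107 10396492/1955107]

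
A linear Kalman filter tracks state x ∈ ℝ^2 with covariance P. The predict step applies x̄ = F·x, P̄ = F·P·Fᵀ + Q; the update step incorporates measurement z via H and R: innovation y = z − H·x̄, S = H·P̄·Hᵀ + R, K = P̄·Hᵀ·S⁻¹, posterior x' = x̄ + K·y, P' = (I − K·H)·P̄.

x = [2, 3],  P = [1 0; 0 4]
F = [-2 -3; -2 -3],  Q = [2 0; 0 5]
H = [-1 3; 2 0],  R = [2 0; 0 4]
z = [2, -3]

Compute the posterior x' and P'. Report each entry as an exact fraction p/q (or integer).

x̄ = F·x = [-13, -13]
P̄ = F·P·Fᵀ + Q = [42 40; 40 45]
y = z − H·x̄ = [28, 23]
S = H·P̄·Hᵀ + R = [209 156; 156 172]
K = P̄·Hᵀ·S⁻¹ = [78/2903 1347/2903; 965/2903 475/2903]
x' = x̄ + K·y = [-4574/2903, 206/2903]
P' = (I − K·H)·P̄ = [2694/2903 950/2903; 950/2903 960/2903]

x' = [-4574/2903, 206/2903]
P' = [2694/2903 950/2903; 950/2903 960/2903]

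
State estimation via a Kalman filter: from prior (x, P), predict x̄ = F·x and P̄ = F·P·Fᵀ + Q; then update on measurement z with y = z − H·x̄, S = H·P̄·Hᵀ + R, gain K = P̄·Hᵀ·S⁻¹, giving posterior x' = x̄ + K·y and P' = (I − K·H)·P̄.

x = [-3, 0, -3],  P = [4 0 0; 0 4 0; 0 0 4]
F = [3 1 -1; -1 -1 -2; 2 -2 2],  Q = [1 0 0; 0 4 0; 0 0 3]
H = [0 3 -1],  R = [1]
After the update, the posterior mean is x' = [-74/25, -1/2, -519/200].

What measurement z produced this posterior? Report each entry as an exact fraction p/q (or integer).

x̄ = F·x = [-6, 9, -12]
P̄ = F·P·Fᵀ + Q = [45 -8 8; -8 28 -16; 8 -16 51]
S = H·P̄·Hᵀ + R = [400]
K = P̄·Hᵀ·S⁻¹ = [-2/25; 1/4; -99/400]
x' − x̄ = [76/25, -19/2, 1881/200] = K·y
y = (KᵀK)⁻¹·Kᵀ·(x' − x̄) = [-38]
z = y + H·x̄ = [-38] + [39] = [1]

z = [1]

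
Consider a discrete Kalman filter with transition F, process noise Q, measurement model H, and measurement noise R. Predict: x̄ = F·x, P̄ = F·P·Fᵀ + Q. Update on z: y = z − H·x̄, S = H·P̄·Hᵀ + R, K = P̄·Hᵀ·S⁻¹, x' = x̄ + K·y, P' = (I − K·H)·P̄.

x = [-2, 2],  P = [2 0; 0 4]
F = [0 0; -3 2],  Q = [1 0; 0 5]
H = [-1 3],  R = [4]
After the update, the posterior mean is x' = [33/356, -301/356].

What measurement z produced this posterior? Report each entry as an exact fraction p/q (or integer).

z = [-3]

x̄ = F·x = [0, 10]
P̄ = F·P·Fᵀ + Q = [1 0; 0 39]
S = H·P̄·Hᵀ + R = [356]
K = P̄·Hᵀ·S⁻¹ = [-1/356; 117/356]
x' − x̄ = [33/356, -3861/356] = K·y
y = (KᵀK)⁻¹·Kᵀ·(x' − x̄) = [-33]
z = y + H·x̄ = [-33] + [30] = [-3]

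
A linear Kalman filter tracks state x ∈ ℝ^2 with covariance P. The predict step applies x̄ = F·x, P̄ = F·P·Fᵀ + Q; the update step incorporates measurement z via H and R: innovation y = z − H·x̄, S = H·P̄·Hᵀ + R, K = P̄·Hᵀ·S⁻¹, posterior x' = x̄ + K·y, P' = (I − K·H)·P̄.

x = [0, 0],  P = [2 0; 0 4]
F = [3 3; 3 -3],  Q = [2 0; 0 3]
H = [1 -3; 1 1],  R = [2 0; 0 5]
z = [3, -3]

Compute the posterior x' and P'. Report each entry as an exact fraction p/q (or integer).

x̄ = F·x = [0, 0]
P̄ = F·P·Fᵀ + Q = [56 -18; -18 57]
y = z − H·x̄ = [3, -3]
S = H·P̄·Hᵀ + R = [679 -79; -79 82]
K = P̄·Hᵀ·S⁻¹ = [12022/49437 34492/49437; -4139/16479 3850/16479]
x' = x̄ + K·y = [-7490/5493, -2663/1831]
P' = (I − K·H)·P̄ = [135356/49437 12368/16479; 12368/16479 2294/5493]

x' = [-7490/5493, -2663/1831]
P' = [135356/49437 12368/16479; 12368/16479 2294/5493]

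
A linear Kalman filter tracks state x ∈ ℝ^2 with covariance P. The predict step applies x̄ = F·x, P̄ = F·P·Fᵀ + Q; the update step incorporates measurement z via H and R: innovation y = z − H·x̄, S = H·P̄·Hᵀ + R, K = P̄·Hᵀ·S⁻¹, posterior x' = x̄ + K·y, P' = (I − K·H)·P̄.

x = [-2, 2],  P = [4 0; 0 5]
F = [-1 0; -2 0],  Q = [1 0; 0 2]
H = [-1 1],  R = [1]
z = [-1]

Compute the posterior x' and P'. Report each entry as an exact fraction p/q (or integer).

x' = [7/8, 1/4]
P' = [31/8 17/4; 17/4 11/2]

x̄ = F·x = [2, 4]
P̄ = F·P·Fᵀ + Q = [5 8; 8 18]
y = z − H·x̄ = [-3]
S = H·P̄·Hᵀ + R = [8]
K = P̄·Hᵀ·S⁻¹ = [3/8; 5/4]
x' = x̄ + K·y = [7/8, 1/4]
P' = (I − K·H)·P̄ = [31/8 17/4; 17/4 11/2]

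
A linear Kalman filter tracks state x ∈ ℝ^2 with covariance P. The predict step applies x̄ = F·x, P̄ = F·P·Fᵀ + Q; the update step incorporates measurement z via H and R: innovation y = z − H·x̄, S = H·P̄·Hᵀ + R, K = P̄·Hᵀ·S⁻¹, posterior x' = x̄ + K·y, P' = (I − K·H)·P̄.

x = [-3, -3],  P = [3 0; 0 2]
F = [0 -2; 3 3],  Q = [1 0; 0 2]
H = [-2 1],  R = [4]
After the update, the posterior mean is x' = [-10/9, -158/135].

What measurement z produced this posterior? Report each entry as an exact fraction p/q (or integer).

x̄ = F·x = [6, -18]
P̄ = F·P·Fᵀ + Q = [9 -12; -12 47]
S = H·P̄·Hᵀ + R = [135]
K = P̄·Hᵀ·S⁻¹ = [-2/9; 71/135]
x' − x̄ = [-64/9, 2272/135] = K·y
y = (KᵀK)⁻¹·Kᵀ·(x' − x̄) = [32]
z = y + H·x̄ = [32] + [-30] = [2]

z = [2]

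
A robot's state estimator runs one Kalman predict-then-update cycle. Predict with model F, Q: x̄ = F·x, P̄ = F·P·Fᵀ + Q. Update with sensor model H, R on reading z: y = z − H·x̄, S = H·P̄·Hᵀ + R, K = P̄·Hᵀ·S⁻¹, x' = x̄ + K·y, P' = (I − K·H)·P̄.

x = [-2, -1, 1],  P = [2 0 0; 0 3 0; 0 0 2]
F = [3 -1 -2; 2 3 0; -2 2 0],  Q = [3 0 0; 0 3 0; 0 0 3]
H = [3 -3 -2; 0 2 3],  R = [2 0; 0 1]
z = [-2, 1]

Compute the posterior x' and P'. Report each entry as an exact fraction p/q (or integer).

x̄ = F·x = [-7, -7, 2]
P̄ = F·P·Fᵀ + Q = [32 3 -18; 3 38 10; -18 10 23]
y = z − H·x̄ = [2, 9]
S = H·P̄·Hᵀ + R = [1006 -640; -640 480]
K = P̄·Hᵀ·S⁻¹ = [177/458 951/2290; 49/458 6659/18320; -17/229 3167/36640]
x' = x̄ + K·y = [-5701/2290, -64389/18320, 96343/36640]
P' = (I − K·H)·P̄ = [10073/2290 16689/2290 -10809/2290; 16689/2290 117653/9160 -154651/18320; -10809/2290 -154651/18320 207257/36640]

x' = [-5701/2290, -64389/18320, 96343/36640]
P' = [10073/2290 16689/2290 -10809/2290; 16689/2290 117653/9160 -154651/18320; -10809/2290 -154651/18320 207257/36640]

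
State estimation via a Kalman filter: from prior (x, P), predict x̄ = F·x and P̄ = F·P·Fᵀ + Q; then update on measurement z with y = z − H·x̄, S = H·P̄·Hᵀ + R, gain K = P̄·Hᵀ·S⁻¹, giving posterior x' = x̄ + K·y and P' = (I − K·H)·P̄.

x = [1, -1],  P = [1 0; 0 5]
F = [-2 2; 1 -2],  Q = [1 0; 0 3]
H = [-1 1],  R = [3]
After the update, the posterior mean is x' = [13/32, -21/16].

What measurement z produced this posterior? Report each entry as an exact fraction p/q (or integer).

z = [-2]

x̄ = F·x = [-4, 3]
P̄ = F·P·Fᵀ + Q = [25 -22; -22 24]
S = H·P̄·Hᵀ + R = [96]
K = P̄·Hᵀ·S⁻¹ = [-47/96; 23/48]
x' − x̄ = [141/32, -69/16] = K·y
y = (KᵀK)⁻¹·Kᵀ·(x' − x̄) = [-9]
z = y + H·x̄ = [-9] + [7] = [-2]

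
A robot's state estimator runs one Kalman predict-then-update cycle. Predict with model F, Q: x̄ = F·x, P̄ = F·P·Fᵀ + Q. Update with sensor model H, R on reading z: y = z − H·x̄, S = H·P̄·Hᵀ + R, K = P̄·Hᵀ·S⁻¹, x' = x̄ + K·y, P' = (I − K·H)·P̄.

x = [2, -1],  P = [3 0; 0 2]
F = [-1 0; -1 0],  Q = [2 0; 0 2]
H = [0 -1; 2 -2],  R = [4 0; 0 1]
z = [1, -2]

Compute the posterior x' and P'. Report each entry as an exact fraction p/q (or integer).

x̄ = F·x = [-2, -2]
P̄ = F·P·Fᵀ + Q = [5 3; 3 5]
y = z − H·x̄ = [-1, -2]
S = H·P̄·Hᵀ + R = [9 4; 4 17]
K = P̄·Hᵀ·S⁻¹ = [-67/137 48/137; -69/137 -16/137]
x' = x̄ + K·y = [-303/137, -173/137]
P' = (I − K·H)·P̄ = [292/137 268/137; 268/137 276/137]

x' = [-303/137, -173/137]
P' = [292/137 268/137; 268/137 276/137]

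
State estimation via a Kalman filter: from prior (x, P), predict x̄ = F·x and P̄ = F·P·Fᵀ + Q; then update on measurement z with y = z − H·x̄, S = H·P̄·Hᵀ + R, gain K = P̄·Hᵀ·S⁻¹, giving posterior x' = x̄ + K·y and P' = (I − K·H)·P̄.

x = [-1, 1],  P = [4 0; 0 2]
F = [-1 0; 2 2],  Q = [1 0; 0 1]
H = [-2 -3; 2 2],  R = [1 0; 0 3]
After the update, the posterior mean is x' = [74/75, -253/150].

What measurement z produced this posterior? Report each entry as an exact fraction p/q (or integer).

z = [3, -2]

x̄ = F·x = [1, 0]
P̄ = F·P·Fᵀ + Q = [5 -8; -8 25]
S = H·P̄·Hᵀ + R = [150 -90; -90 59]
K = P̄·Hᵀ·S⁻¹ = [143/375 12/25; -421/750 -7/25]
x' − x̄ = [-1/75, -253/150] = K·y
y = (KᵀK)⁻¹·Kᵀ·(x' − x̄) = [5, -4]
z = y + H·x̄ = [5, -4] + [-2, 2] = [3, -2]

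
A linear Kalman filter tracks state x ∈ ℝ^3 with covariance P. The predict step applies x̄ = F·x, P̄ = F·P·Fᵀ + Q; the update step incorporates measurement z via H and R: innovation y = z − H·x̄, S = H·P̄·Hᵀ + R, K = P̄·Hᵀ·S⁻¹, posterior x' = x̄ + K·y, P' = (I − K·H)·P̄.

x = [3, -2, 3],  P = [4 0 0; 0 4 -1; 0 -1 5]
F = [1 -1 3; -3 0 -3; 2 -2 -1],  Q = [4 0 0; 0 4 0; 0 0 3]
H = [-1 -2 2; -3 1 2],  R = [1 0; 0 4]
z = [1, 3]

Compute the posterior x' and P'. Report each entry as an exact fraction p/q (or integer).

x̄ = F·x = [14, -18, 7]
P̄ = F·P·Fᵀ + Q = [63 -60 6; -60 85 -15; 6 -15 36]
y = z − H·x̄ = [-35, 49]
S = H·P̄·Hᵀ + R = [404 -155; -155 1028]
K = P̄·Hᵀ·S⁻¹ = [11399/130429 -28351/130429; -107495/391287 73240/391287; 34911/130429 10212/130429]
x' = x̄ + K·y = [37842/130429, 307919/391287, 191506/130429]
P' = (I − K·H)·P̄ = [711309/130429 432605/130429 793959/130429; 432605/130429 998695/391287 531285/130429; 793959/130429 531285/130429 945720/130429]

x' = [37842/130429, 307919/391287, 191506/130429]
P' = [711309/130429 432605/130429 793959/130429; 432605/130429 998695/391287 531285/130429; 793959/130429 531285/130429 945720/130429]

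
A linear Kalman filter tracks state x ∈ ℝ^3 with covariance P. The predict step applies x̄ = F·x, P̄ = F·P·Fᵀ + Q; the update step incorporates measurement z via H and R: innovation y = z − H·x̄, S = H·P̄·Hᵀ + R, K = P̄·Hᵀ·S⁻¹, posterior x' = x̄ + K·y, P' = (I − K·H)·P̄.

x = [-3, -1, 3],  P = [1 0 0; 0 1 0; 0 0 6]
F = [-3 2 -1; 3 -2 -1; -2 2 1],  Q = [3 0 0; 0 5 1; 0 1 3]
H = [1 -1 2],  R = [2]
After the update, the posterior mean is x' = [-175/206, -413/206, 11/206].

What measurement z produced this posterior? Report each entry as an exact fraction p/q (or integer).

z = [1]

x̄ = F·x = [4, -10, 7]
P̄ = F·P·Fᵀ + Q = [22 -7 4; -7 24 -15; 4 -15 17]
S = H·P̄·Hᵀ + R = [206]
K = P̄·Hᵀ·S⁻¹ = [37/206; -61/206; 53/206]
x' − x̄ = [-999/206, 1647/206, -1431/206] = K·y
y = (KᵀK)⁻¹·Kᵀ·(x' − x̄) = [-27]
z = y + H·x̄ = [-27] + [28] = [1]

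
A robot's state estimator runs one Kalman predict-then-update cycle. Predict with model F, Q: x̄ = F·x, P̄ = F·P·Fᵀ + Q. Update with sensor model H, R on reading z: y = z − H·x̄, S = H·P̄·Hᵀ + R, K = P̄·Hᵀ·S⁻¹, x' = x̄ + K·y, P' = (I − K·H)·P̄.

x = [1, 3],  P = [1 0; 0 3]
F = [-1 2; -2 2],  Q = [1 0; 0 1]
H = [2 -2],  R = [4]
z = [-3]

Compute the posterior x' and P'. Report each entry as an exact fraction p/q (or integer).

x' = [5, 47/8]
P' = [14 14; 14 59/4]

x̄ = F·x = [5, 4]
P̄ = F·P·Fᵀ + Q = [14 14; 14 17]
y = z − H·x̄ = [-5]
S = H·P̄·Hᵀ + R = [16]
K = P̄·Hᵀ·S⁻¹ = [0; -3/8]
x' = x̄ + K·y = [5, 47/8]
P' = (I − K·H)·P̄ = [14 14; 14 59/4]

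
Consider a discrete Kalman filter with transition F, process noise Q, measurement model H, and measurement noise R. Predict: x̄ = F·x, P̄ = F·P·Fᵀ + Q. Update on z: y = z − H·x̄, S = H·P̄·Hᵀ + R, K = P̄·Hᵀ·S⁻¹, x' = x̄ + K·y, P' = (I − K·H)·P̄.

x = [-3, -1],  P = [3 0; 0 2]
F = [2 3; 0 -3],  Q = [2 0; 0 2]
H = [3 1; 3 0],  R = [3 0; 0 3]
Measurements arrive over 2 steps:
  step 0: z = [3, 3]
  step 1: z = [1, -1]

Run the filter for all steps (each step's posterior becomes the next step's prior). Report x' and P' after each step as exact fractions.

step 0: x' = [1515/1439, -1065/1439], P' = [412/1439 -1002/1439; -1002/1439 5748/1439]
step 1: x' = [-455935/1258999, 2808265/1258999], P' = [358762/1258999 -815340/1258999; -815340/1258999 4232910/1258999]

step 0: x̄ = F·x = [-9, 3]
step 0: P̄ = F·P·Fᵀ + Q = [32 -18; -18 20]
step 0: y = z − H·x̄ = [27, 30]
step 0: S = H·P̄·Hᵀ + R = [203 234; 234 291]
step 0: K = P̄·Hᵀ·S⁻¹ = [78/1439 412/1439; 914/1439 -1002/1439]
step 0: x' = x̄ + K·y = [1515/1439, -1065/1439]
step 0: P' = (I − K·H)·P̄ = [412/1439 -1002/1439; -1002/1439 5748/1439]
step 1: x̄ = F·x = [-165/1439, 3195/1439]
step 1: P̄ = F·P·Fᵀ + Q = [44234/1439 -45720/1439; -45720/1439 54610/1439]
step 1: y = z − H·x̄ = [-1261/1439, -944/1439]
step 1: S = H·P̄·Hᵀ + R = [182713/1439 260946/1439; 260946/1439 402423/1439]
step 1: K = P̄·Hᵀ·S⁻¹ = [12426/179857 358762/1258999; 85090/179857 -815340/1258999]
step 1: x' = x̄ + K·y = [-455935/1258999, 2808265/1258999]
step 1: P' = (I − K·H)·P̄ = [358762/1258999 -815340/1258999; -815340/1258999 4232910/1258999]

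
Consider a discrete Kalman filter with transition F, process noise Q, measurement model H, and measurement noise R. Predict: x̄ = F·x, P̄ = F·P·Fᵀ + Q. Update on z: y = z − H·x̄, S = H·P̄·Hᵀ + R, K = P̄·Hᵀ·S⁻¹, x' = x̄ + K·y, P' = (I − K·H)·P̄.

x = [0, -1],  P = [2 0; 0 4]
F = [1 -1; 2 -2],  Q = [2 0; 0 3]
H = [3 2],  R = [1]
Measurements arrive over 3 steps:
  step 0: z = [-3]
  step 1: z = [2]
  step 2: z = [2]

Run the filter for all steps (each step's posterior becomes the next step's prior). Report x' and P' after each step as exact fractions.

step 0: x̄ = F·x = [1, 2]
step 0: P̄ = F·P·Fᵀ + Q = [8 12; 12 27]
step 0: y = z − H·x̄ = [-10]
step 0: S = H·P̄·Hᵀ + R = [325]
step 0: K = P̄·Hᵀ·S⁻¹ = [48/325; 18/65]
step 0: x' = x̄ + K·y = [-31/65, -10/13]
step 0: P' = (I − K·H)·P̄ = [296/325 -84/65; -84/65 27/13]
step 1: x̄ = F·x = [19/65, 38/65]
step 1: P̄ = F·P·Fᵀ + Q = [2461/325 3622/325; 3622/325 8219/325]
step 1: y = z − H·x̄ = [-3/65]
step 1: S = H·P̄·Hᵀ + R = [98814/325]
step 1: K = P̄·Hᵀ·S⁻¹ = [14627/98814; 13652/49407]
step 1: x' = x̄ + K·y = [9403/32938, 9418/16469]
step 1: P' = (I − K·H)·P̄ = [89945/98814 -63802/49407; -63802/49407 102529/49407]
step 2: x̄ = F·x = [-9433/32938, -9433/16469]
step 2: P̄ = F·P·Fᵀ + Q = [747839/98814 550211/49407; 550211/49407 1248643/49407]
step 2: y = z − H·x̄ = [131907/32938]
step 2: S = H·P̄·Hᵀ + R = [30023573/98814]
step 2: K = P̄·Hᵀ·S⁻¹ = [4444361/30023573; 8295838/30023573]
step 2: x' = x̄ + K·y = [9200011/30023573, 16025696/30023573]
step 2: P' = (I − K·H)·P̄ = [27328659/30023573 -38770808/30023573; -38770808/30023573 62304131/30023573]

step 0: x' = [-31/65, -10/13], P' = [296/325 -84/65; -84/65 27/13]
step 1: x' = [9403/32938, 9418/16469], P' = [89945/98814 -63802/49407; -63802/49407 102529/49407]
step 2: x' = [9200011/30023573, 16025696/30023573], P' = [27328659/30023573 -38770808/30023573; -38770808/30023573 62304131/30023573]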